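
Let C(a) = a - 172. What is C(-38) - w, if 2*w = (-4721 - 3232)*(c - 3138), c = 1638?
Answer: -5964960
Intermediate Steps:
C(a) = -172 + a
w = 5964750 (w = ((-4721 - 3232)*(1638 - 3138))/2 = (-7953*(-1500))/2 = (1/2)*11929500 = 5964750)
C(-38) - w = (-172 - 38) - 1*5964750 = -210 - 5964750 = -5964960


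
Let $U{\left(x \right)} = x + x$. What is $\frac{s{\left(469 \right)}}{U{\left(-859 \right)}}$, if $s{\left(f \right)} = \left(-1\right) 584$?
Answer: $\frac{292}{859} \approx 0.33993$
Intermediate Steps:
$U{\left(x \right)} = 2 x$
$s{\left(f \right)} = -584$
$\frac{s{\left(469 \right)}}{U{\left(-859 \right)}} = - \frac{584}{2 \left(-859\right)} = - \frac{584}{-1718} = \left(-584\right) \left(- \frac{1}{1718}\right) = \frac{292}{859}$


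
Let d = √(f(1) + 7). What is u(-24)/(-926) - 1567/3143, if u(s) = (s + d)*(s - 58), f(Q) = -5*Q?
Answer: -3818233/1455209 + 41*√2/463 ≈ -2.4986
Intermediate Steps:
d = √2 (d = √(-5*1 + 7) = √(-5 + 7) = √2 ≈ 1.4142)
u(s) = (-58 + s)*(s + √2) (u(s) = (s + √2)*(s - 58) = (s + √2)*(-58 + s) = (-58 + s)*(s + √2))
u(-24)/(-926) - 1567/3143 = ((-24)² - 58*(-24) - 58*√2 - 24*√2)/(-926) - 1567/3143 = (576 + 1392 - 58*√2 - 24*√2)*(-1/926) - 1567*1/3143 = (1968 - 82*√2)*(-1/926) - 1567/3143 = (-984/463 + 41*√2/463) - 1567/3143 = -3818233/1455209 + 41*√2/463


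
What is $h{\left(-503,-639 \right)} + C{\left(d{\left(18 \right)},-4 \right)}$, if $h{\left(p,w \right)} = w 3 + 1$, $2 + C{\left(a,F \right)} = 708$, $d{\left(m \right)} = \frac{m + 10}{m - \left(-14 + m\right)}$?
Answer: $-1210$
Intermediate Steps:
$d{\left(m \right)} = \frac{5}{7} + \frac{m}{14}$ ($d{\left(m \right)} = \frac{10 + m}{14} = \left(10 + m\right) \frac{1}{14} = \frac{5}{7} + \frac{m}{14}$)
$C{\left(a,F \right)} = 706$ ($C{\left(a,F \right)} = -2 + 708 = 706$)
$h{\left(p,w \right)} = 1 + 3 w$ ($h{\left(p,w \right)} = 3 w + 1 = 1 + 3 w$)
$h{\left(-503,-639 \right)} + C{\left(d{\left(18 \right)},-4 \right)} = \left(1 + 3 \left(-639\right)\right) + 706 = \left(1 - 1917\right) + 706 = -1916 + 706 = -1210$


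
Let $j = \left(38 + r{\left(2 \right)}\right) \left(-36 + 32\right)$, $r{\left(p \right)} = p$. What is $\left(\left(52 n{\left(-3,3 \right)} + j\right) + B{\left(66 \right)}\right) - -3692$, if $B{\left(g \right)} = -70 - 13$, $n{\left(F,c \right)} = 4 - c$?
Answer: $3501$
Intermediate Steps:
$j = -160$ ($j = \left(38 + 2\right) \left(-36 + 32\right) = 40 \left(-4\right) = -160$)
$B{\left(g \right)} = -83$
$\left(\left(52 n{\left(-3,3 \right)} + j\right) + B{\left(66 \right)}\right) - -3692 = \left(\left(52 \left(4 - 3\right) - 160\right) - 83\right) - -3692 = \left(\left(52 \left(4 - 3\right) - 160\right) - 83\right) + 3692 = \left(\left(52 \cdot 1 - 160\right) - 83\right) + 3692 = \left(\left(52 - 160\right) - 83\right) + 3692 = \left(-108 - 83\right) + 3692 = -191 + 3692 = 3501$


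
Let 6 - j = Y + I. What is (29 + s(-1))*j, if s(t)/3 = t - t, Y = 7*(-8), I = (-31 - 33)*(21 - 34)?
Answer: -22330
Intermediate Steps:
I = 832 (I = -64*(-13) = 832)
Y = -56
s(t) = 0 (s(t) = 3*(t - t) = 3*0 = 0)
j = -770 (j = 6 - (-56 + 832) = 6 - 1*776 = 6 - 776 = -770)
(29 + s(-1))*j = (29 + 0)*(-770) = 29*(-770) = -22330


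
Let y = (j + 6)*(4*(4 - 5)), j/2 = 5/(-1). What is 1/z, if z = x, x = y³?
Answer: 1/4096 ≈ 0.00024414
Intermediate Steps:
j = -10 (j = 2*(5/(-1)) = 2*(5*(-1)) = 2*(-5) = -10)
y = 16 (y = (-10 + 6)*(4*(4 - 5)) = -16*(-1) = -4*(-4) = 16)
x = 4096 (x = 16³ = 4096)
z = 4096
1/z = 1/4096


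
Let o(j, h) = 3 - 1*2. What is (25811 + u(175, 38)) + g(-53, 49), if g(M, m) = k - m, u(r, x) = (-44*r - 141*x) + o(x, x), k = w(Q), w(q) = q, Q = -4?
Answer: 12701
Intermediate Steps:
o(j, h) = 1 (o(j, h) = 3 - 2 = 1)
k = -4
u(r, x) = 1 - 141*x - 44*r (u(r, x) = (-44*r - 141*x) + 1 = (-141*x - 44*r) + 1 = 1 - 141*x - 44*r)
g(M, m) = -4 - m
(25811 + u(175, 38)) + g(-53, 49) = (25811 + (1 - 141*38 - 44*175)) + (-4 - 1*49) = (25811 + (1 - 5358 - 7700)) + (-4 - 49) = (25811 - 13057) - 53 = 12754 - 53 = 12701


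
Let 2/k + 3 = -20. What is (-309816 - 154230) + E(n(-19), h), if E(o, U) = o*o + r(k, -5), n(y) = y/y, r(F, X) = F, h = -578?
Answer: -10673037/23 ≈ -4.6405e+5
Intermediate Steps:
k = -2/23 (k = 2/(-3 - 20) = 2/(-23) = 2*(-1/23) = -2/23 ≈ -0.086957)
n(y) = 1
E(o, U) = -2/23 + o² (E(o, U) = o*o - 2/23 = o² - 2/23 = -2/23 + o²)
(-309816 - 154230) + E(n(-19), h) = (-309816 - 154230) + (-2/23 + 1²) = -464046 + (-2/23 + 1) = -464046 + 21/23 = -10673037/23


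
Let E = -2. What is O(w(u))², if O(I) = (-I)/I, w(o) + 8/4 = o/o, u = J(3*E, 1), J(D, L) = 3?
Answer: 1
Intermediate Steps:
u = 3
w(o) = -1 (w(o) = -2 + o/o = -2 + 1 = -1)
O(I) = -1
O(w(u))² = (-1)² = 1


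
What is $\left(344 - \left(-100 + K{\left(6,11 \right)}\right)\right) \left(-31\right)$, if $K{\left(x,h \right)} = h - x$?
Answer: $-13609$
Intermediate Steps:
$\left(344 - \left(-100 + K{\left(6,11 \right)}\right)\right) \left(-31\right) = \left(344 + \left(100 - \left(11 - 6\right)\right)\right) \left(-31\right) = \left(344 + \left(100 - 5\right)\right) \left(-31\right) = \left(344 + 95\right) \left(-31\right) = 439 \left(-31\right) = -13609$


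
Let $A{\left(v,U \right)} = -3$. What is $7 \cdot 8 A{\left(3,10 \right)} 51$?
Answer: $-8568$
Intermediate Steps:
$7 \cdot 8 A{\left(3,10 \right)} 51 = 7 \cdot 8 \left(-3\right) 51 = 56 \left(-3\right) 51 = \left(-168\right) 51 = -8568$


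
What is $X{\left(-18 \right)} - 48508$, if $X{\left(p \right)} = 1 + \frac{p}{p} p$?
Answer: $-48525$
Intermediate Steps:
$X{\left(p \right)} = 1 + p$ ($X{\left(p \right)} = 1 + 1 p = 1 + p$)
$X{\left(-18 \right)} - 48508 = \left(1 - 18\right) - 48508 = -17 - 48508 = -48525$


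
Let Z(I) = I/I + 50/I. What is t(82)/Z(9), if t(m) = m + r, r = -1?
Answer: 729/59 ≈ 12.356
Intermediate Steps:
Z(I) = 1 + 50/I
t(m) = -1 + m (t(m) = m - 1 = -1 + m)
t(82)/Z(9) = (-1 + 82)/(((50 + 9)/9)) = 81/(((⅑)*59)) = 81/(59/9) = 81*(9/59) = 729/59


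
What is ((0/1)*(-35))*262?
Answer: 0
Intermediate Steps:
((0/1)*(-35))*262 = ((0*1)*(-35))*262 = (0*(-35))*262 = 0*262 = 0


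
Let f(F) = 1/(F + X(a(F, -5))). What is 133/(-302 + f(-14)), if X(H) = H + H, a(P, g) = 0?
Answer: -1862/4229 ≈ -0.44029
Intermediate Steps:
X(H) = 2*H
f(F) = 1/F (f(F) = 1/(F + 2*0) = 1/(F + 0) = 1/F)
133/(-302 + f(-14)) = 133/(-302 + 1/(-14)) = 133/(-302 - 1/14) = 133/(-4229/14) = 133*(-14/4229) = -1862/4229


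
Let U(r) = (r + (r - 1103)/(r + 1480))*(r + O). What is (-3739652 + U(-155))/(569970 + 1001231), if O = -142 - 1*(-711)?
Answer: -5040584962/2081841325 ≈ -2.4212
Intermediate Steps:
O = 569 (O = -142 + 711 = 569)
U(r) = (569 + r)*(r + (-1103 + r)/(1480 + r)) (U(r) = (r + (r - 1103)/(r + 1480))*(r + 569) = (r + (-1103 + r)/(1480 + r))*(569 + r) = (569 + r)*(r + (-1103 + r)/(1480 + r)))
(-3739652 + U(-155))/(569970 + 1001231) = (-3739652 + (-627607 + (-155)³ + 2050*(-155)² + 841586*(-155))/(1480 - 155))/(569970 + 1001231) = (-3739652 + (-627607 - 3723875 + 2050*24025 - 130445830)/1325)/1571201 = (-3739652 + (-627607 - 3723875 + 49251250 - 130445830)/1325)*(1/1571201) = (-3739652 + (1/1325)*(-85546062))*(1/1571201) = (-3739652 - 85546062/1325)*(1/1571201) = -5040584962/1325*1/1571201 = -5040584962/2081841325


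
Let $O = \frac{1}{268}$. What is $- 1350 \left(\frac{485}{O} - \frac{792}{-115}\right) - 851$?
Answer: $- \frac{4036112413}{23} \approx -1.7548 \cdot 10^{8}$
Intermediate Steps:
$O = \frac{1}{268} \approx 0.0037313$
$- 1350 \left(\frac{485}{O} - \frac{792}{-115}\right) - 851 = - 1350 \left(485 \frac{1}{\frac{1}{268}} - \frac{792}{-115}\right) - 851 = - 1350 \left(485 \cdot 268 - - \frac{792}{115}\right) - 851 = - 1350 \left(129980 + \frac{792}{115}\right) - 851 = \left(-1350\right) \frac{14948492}{115} - 851 = - \frac{4036092840}{23} - 851 = - \frac{4036112413}{23}$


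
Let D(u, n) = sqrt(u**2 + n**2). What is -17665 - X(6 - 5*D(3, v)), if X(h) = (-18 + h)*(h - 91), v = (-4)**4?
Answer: -1657310 - 485*sqrt(65545) ≈ -1.7815e+6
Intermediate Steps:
v = 256
D(u, n) = sqrt(n**2 + u**2)
X(h) = (-91 + h)*(-18 + h) (X(h) = (-18 + h)*(-91 + h) = (-91 + h)*(-18 + h))
-17665 - X(6 - 5*D(3, v)) = -17665 - (1638 + (6 - 5*sqrt(256**2 + 3**2))**2 - 109*(6 - 5*sqrt(256**2 + 3**2))) = -17665 - (1638 + (6 - 5*sqrt(65536 + 9))**2 - 109*(6 - 5*sqrt(65536 + 9))) = -17665 - (1638 + (6 - 5*sqrt(65545))**2 - 109*(6 - 5*sqrt(65545))) = -17665 - (1638 + (6 - 5*sqrt(65545))**2 + (-654 + 545*sqrt(65545))) = -17665 - (984 + (6 - 5*sqrt(65545))**2 + 545*sqrt(65545)) = -17665 + (-984 - (6 - 5*sqrt(65545))**2 - 545*sqrt(65545)) = -18649 - (6 - 5*sqrt(65545))**2 - 545*sqrt(65545)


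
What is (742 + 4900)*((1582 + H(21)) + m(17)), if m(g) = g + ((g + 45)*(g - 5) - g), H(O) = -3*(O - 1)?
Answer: 12784772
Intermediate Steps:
H(O) = 3 - 3*O (H(O) = -3*(-1 + O) = 3 - 3*O)
m(g) = (-5 + g)*(45 + g) (m(g) = g + ((45 + g)*(-5 + g) - g) = g + ((-5 + g)*(45 + g) - g) = g + (-g + (-5 + g)*(45 + g)) = (-5 + g)*(45 + g))
(742 + 4900)*((1582 + H(21)) + m(17)) = (742 + 4900)*((1582 + (3 - 3*21)) + (-225 + 17² + 40*17)) = 5642*((1582 + (3 - 63)) + (-225 + 289 + 680)) = 5642*((1582 - 60) + 744) = 5642*(1522 + 744) = 5642*2266 = 12784772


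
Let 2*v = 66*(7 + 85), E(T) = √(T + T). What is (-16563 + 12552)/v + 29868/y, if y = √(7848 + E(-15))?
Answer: -1337/1012 + 29868/√(7848 + I*√30) ≈ 335.83 - 0.11765*I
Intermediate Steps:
E(T) = √2*√T (E(T) = √(2*T) = √2*√T)
y = √(7848 + I*√30) (y = √(7848 + √2*√(-15)) = √(7848 + √2*(I*√15)) = √(7848 + I*√30) ≈ 88.589 + 0.0309*I)
v = 3036 (v = (66*(7 + 85))/2 = (66*92)/2 = (½)*6072 = 3036)
(-16563 + 12552)/v + 29868/y = (-16563 + 12552)/3036 + 29868/(√(7848 + I*√30)) = -4011*1/3036 + 29868/√(7848 + I*√30) = -1337/1012 + 29868/√(7848 + I*√30)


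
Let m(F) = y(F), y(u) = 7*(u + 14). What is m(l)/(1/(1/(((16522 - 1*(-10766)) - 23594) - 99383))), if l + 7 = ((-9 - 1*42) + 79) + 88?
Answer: -861/95689 ≈ -0.0089979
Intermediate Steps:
y(u) = 98 + 7*u (y(u) = 7*(14 + u) = 98 + 7*u)
l = 109 (l = -7 + (((-9 - 1*42) + 79) + 88) = -7 + (((-9 - 42) + 79) + 88) = -7 + ((-51 + 79) + 88) = -7 + (28 + 88) = -7 + 116 = 109)
m(F) = 98 + 7*F
m(l)/(1/(1/(((16522 - 1*(-10766)) - 23594) - 99383))) = (98 + 7*109)/(1/(1/(((16522 - 1*(-10766)) - 23594) - 99383))) = (98 + 763)/(1/(1/(((16522 + 10766) - 23594) - 99383))) = 861/(1/(1/((27288 - 23594) - 99383))) = 861/(1/(1/(3694 - 99383))) = 861/(1/(1/(-95689))) = 861/(1/(-1/95689)) = 861/(-95689) = 861*(-1/95689) = -861/95689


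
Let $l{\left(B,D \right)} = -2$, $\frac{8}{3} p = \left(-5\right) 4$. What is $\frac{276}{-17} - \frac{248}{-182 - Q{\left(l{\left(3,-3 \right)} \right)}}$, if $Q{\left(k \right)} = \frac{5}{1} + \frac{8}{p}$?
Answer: $- \frac{706524}{47413} \approx -14.901$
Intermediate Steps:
$p = - \frac{15}{2}$ ($p = \frac{3 \left(\left(-5\right) 4\right)}{8} = \frac{3}{8} \left(-20\right) = - \frac{15}{2} \approx -7.5$)
$Q{\left(k \right)} = \frac{59}{15}$ ($Q{\left(k \right)} = \frac{5}{1} + \frac{8}{- \frac{15}{2}} = 5 \cdot 1 + 8 \left(- \frac{2}{15}\right) = 5 - \frac{16}{15} = \frac{59}{15}$)
$\frac{276}{-17} - \frac{248}{-182 - Q{\left(l{\left(3,-3 \right)} \right)}} = \frac{276}{-17} - \frac{248}{-182 - \frac{59}{15}} = 276 \left(- \frac{1}{17}\right) - \frac{248}{-182 - \frac{59}{15}} = - \frac{276}{17} - \frac{248}{- \frac{2789}{15}} = - \frac{276}{17} - - \frac{3720}{2789} = - \frac{276}{17} + \frac{3720}{2789} = - \frac{706524}{47413}$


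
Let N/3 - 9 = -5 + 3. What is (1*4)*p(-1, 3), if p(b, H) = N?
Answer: 84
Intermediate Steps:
N = 21 (N = 27 + 3*(-5 + 3) = 27 + 3*(-2) = 27 - 6 = 21)
p(b, H) = 21
(1*4)*p(-1, 3) = (1*4)*21 = 4*21 = 84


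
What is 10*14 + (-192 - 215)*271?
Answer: -110157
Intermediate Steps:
10*14 + (-192 - 215)*271 = 140 - 407*271 = 140 - 110297 = -110157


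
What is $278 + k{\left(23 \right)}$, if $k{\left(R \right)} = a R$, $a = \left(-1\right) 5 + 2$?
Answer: $209$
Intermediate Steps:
$a = -3$ ($a = -5 + 2 = -3$)
$k{\left(R \right)} = - 3 R$
$278 + k{\left(23 \right)} = 278 - 69 = 209$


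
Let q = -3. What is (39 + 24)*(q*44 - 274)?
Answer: -25578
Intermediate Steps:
(39 + 24)*(q*44 - 274) = (39 + 24)*(-3*44 - 274) = 63*(-132 - 274) = 63*(-406) = -25578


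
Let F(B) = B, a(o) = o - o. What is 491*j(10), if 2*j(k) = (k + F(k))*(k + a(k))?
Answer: 49100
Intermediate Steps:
a(o) = 0
j(k) = k**2 (j(k) = ((k + k)*(k + 0))/2 = ((2*k)*k)/2 = (2*k**2)/2 = k**2)
491*j(10) = 491*10**2 = 491*100 = 49100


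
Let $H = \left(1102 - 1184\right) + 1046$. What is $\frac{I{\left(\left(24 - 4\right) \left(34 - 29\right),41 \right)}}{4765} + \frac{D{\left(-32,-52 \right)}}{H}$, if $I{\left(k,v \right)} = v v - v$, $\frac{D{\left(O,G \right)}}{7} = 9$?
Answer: $\frac{376231}{918692} \approx 0.40953$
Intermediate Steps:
$D{\left(O,G \right)} = 63$ ($D{\left(O,G \right)} = 7 \cdot 9 = 63$)
$H = 964$ ($H = -82 + 1046 = 964$)
$I{\left(k,v \right)} = v^{2} - v$
$\frac{I{\left(\left(24 - 4\right) \left(34 - 29\right),41 \right)}}{4765} + \frac{D{\left(-32,-52 \right)}}{H} = \frac{41 \left(-1 + 41\right)}{4765} + \frac{63}{964} = 41 \cdot 40 \cdot \frac{1}{4765} + 63 \cdot \frac{1}{964} = 1640 \cdot \frac{1}{4765} + \frac{63}{964} = \frac{328}{953} + \frac{63}{964} = \frac{376231}{918692}$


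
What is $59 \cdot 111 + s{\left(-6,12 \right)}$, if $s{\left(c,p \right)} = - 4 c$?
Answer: $6573$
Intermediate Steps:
$59 \cdot 111 + s{\left(-6,12 \right)} = 59 \cdot 111 - -24 = 6549 + 24 = 6573$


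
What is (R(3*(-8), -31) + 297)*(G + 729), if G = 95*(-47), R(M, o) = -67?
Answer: -859280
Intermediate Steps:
G = -4465
(R(3*(-8), -31) + 297)*(G + 729) = (-67 + 297)*(-4465 + 729) = 230*(-3736) = -859280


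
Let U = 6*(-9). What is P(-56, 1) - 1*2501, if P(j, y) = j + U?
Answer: -2611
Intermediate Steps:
U = -54
P(j, y) = -54 + j (P(j, y) = j - 54 = -54 + j)
P(-56, 1) - 1*2501 = (-54 - 56) - 1*2501 = -110 - 2501 = -2611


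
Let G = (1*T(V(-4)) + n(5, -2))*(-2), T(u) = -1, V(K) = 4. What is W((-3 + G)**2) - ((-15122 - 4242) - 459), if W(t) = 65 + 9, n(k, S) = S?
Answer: 19897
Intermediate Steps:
G = 6 (G = (1*(-1) - 2)*(-2) = (-1 - 2)*(-2) = -3*(-2) = 6)
W(t) = 74
W((-3 + G)**2) - ((-15122 - 4242) - 459) = 74 - ((-15122 - 4242) - 459) = 74 - (-19364 - 459) = 74 - 1*(-19823) = 74 + 19823 = 19897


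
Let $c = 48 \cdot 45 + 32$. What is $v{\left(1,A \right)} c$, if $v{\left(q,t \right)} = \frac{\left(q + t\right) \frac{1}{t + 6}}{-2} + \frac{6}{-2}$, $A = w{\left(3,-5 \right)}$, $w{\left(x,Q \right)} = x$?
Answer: $- \frac{63568}{9} \approx -7063.1$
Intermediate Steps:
$A = 3$
$v{\left(q,t \right)} = -3 - \frac{q + t}{2 \left(6 + t\right)}$ ($v{\left(q,t \right)} = \frac{q + t}{6 + t} \left(- \frac{1}{2}\right) + 6 \left(- \frac{1}{2}\right) = \frac{q + t}{6 + t} \left(- \frac{1}{2}\right) - 3 = - \frac{q + t}{2 \left(6 + t\right)} - 3 = -3 - \frac{q + t}{2 \left(6 + t\right)}$)
$c = 2192$ ($c = 2160 + 32 = 2192$)
$v{\left(1,A \right)} c = \frac{-36 - 1 - 21}{2 \left(6 + 3\right)} 2192 = \frac{-36 - 1 - 21}{2 \cdot 9} \cdot 2192 = \frac{1}{2} \cdot \frac{1}{9} \left(-58\right) 2192 = \left(- \frac{29}{9}\right) 2192 = - \frac{63568}{9}$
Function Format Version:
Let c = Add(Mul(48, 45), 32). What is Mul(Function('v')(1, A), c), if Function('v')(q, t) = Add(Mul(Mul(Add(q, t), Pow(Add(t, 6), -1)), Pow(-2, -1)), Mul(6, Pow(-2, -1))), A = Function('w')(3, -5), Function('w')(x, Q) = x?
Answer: Rational(-63568, 9) ≈ -7063.1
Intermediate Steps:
A = 3
Function('v')(q, t) = Add(-3, Mul(Rational(-1, 2), Pow(Add(6, t), -1), Add(q, t))) (Function('v')(q, t) = Add(Mul(Mul(Add(q, t), Pow(Add(6, t), -1)), Rational(-1, 2)), Mul(6, Rational(-1, 2))) = Add(Mul(Mul(Pow(Add(6, t), -1), Add(q, t)), Rational(-1, 2)), -3) = Add(Mul(Rational(-1, 2), Pow(Add(6, t), -1), Add(q, t)), -3) = Add(-3, Mul(Rational(-1, 2), Pow(Add(6, t), -1), Add(q, t))))
c = 2192 (c = Add(2160, 32) = 2192)
Mul(Function('v')(1, A), c) = Mul(Mul(Rational(1, 2), Pow(Add(6, 3), -1), Add(-36, Mul(-1, 1), Mul(-7, 3))), 2192) = Mul(Mul(Rational(1, 2), Pow(9, -1), Add(-36, -1, -21)), 2192) = Mul(Mul(Rational(1, 2), Rational(1, 9), -58), 2192) = Mul(Rational(-29, 9), 2192) = Rational(-63568, 9)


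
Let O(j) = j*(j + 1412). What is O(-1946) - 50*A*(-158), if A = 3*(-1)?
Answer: 1015464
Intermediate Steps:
A = -3
O(j) = j*(1412 + j)
O(-1946) - 50*A*(-158) = -1946*(1412 - 1946) - 50*(-3)*(-158) = -1946*(-534) + 150*(-158) = 1039164 - 23700 = 1015464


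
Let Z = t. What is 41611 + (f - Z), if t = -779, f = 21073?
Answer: 63463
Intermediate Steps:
Z = -779
41611 + (f - Z) = 41611 + (21073 - 1*(-779)) = 41611 + (21073 + 779) = 41611 + 21852 = 63463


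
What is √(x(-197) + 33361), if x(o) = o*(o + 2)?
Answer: 4*√4486 ≈ 267.91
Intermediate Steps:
x(o) = o*(2 + o)
√(x(-197) + 33361) = √(-197*(2 - 197) + 33361) = √(-197*(-195) + 33361) = √(38415 + 33361) = √71776 = 4*√4486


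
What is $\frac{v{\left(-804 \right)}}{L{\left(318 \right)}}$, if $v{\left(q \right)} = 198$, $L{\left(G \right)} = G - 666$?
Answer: $- \frac{33}{58} \approx -0.56897$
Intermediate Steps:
$L{\left(G \right)} = -666 + G$
$\frac{v{\left(-804 \right)}}{L{\left(318 \right)}} = \frac{198}{-666 + 318} = \frac{198}{-348} = 198 \left(- \frac{1}{348}\right) = - \frac{33}{58}$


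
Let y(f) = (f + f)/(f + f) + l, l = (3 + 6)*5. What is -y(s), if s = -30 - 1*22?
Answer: -46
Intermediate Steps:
l = 45 (l = 9*5 = 45)
s = -52 (s = -30 - 22 = -52)
y(f) = 46 (y(f) = (f + f)/(f + f) + 45 = (2*f)/((2*f)) + 45 = (2*f)*(1/(2*f)) + 45 = 1 + 45 = 46)
-y(s) = -1*46 = -46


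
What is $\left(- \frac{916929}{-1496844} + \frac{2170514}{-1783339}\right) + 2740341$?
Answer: $\frac{812778957549825519}{296597809124} \approx 2.7403 \cdot 10^{6}$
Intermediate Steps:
$\left(- \frac{916929}{-1496844} + \frac{2170514}{-1783339}\right) + 2740341 = \left(\left(-916929\right) \left(- \frac{1}{1496844}\right) + 2170514 \left(- \frac{1}{1783339}\right)\right) + 2740341 = \left(\frac{101881}{166316} - \frac{2170514}{1783339}\right) + 2740341 = - \frac{179302845765}{296597809124} + 2740341 = \frac{812778957549825519}{296597809124}$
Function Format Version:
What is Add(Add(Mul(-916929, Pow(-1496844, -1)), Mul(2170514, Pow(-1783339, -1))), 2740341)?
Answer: Rational(812778957549825519, 296597809124) ≈ 2.7403e+6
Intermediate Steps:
Add(Add(Mul(-916929, Pow(-1496844, -1)), Mul(2170514, Pow(-1783339, -1))), 2740341) = Add(Add(Mul(-916929, Rational(-1, 1496844)), Mul(2170514, Rational(-1, 1783339))), 2740341) = Add(Add(Rational(101881, 166316), Rational(-2170514, 1783339)), 2740341) = Add(Rational(-179302845765, 296597809124), 2740341) = Rational(812778957549825519, 296597809124)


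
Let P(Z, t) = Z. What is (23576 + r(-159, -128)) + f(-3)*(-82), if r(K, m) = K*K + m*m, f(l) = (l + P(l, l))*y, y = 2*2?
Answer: 67209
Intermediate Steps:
y = 4
f(l) = 8*l (f(l) = (l + l)*4 = (2*l)*4 = 8*l)
r(K, m) = K² + m²
(23576 + r(-159, -128)) + f(-3)*(-82) = (23576 + ((-159)² + (-128)²)) + (8*(-3))*(-82) = (23576 + (25281 + 16384)) - 24*(-82) = (23576 + 41665) + 1968 = 65241 + 1968 = 67209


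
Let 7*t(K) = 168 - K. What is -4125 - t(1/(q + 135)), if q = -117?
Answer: -522773/126 ≈ -4149.0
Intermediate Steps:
t(K) = 24 - K/7 (t(K) = (168 - K)/7 = 24 - K/7)
-4125 - t(1/(q + 135)) = -4125 - (24 - 1/(7*(-117 + 135))) = -4125 - (24 - ⅐/18) = -4125 - (24 - ⅐*1/18) = -4125 - (24 - 1/126) = -4125 - 1*3023/126 = -4125 - 3023/126 = -522773/126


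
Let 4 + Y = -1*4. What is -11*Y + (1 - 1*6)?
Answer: 83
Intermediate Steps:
Y = -8 (Y = -4 - 1*4 = -4 - 4 = -8)
-11*Y + (1 - 1*6) = -11*(-8) + (1 - 1*6) = 88 + (1 - 6) = 88 - 5 = 83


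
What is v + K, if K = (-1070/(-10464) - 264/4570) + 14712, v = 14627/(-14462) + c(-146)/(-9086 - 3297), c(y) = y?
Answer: 321385008251076547/21846511320240 ≈ 14711.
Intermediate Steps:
v = -3653361/3654754 (v = 14627/(-14462) - 146/(-9086 - 3297) = 14627*(-1/14462) - 146/(-12383) = -14627/14462 - 146*(-1/12383) = -14627/14462 + 146/12383 = -3653361/3654754 ≈ -0.99962)
K = 175884257291/11955120 (K = (-1070*(-1/10464) - 264*1/4570) + 14712 = (535/5232 - 132/2285) + 14712 = 531851/11955120 + 14712 = 175884257291/11955120 ≈ 14712.)
v + K = -3653361/3654754 + 175884257291/11955120 = 321385008251076547/21846511320240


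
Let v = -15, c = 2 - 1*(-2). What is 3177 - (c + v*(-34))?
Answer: 2663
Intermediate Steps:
c = 4 (c = 2 + 2 = 4)
3177 - (c + v*(-34)) = 3177 - (4 - 15*(-34)) = 3177 - (4 + 510) = 3177 - 1*514 = 3177 - 514 = 2663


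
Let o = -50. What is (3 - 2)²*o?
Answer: -50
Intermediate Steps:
(3 - 2)²*o = (3 - 2)²*(-50) = 1²*(-50) = 1*(-50) = -50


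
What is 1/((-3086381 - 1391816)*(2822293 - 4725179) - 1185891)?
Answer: 1/8521497190651 ≈ 1.1735e-13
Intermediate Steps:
1/((-3086381 - 1391816)*(2822293 - 4725179) - 1185891) = 1/(-4478197*(-1902886) - 1185891) = 1/(8521498376542 - 1185891) = 1/8521497190651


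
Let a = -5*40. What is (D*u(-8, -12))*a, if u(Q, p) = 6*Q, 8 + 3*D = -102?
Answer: -352000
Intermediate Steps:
D = -110/3 (D = -8/3 + (1/3)*(-102) = -8/3 - 34 = -110/3 ≈ -36.667)
a = -200
(D*u(-8, -12))*a = -220*(-8)*(-200) = -110/3*(-48)*(-200) = 1760*(-200) = -352000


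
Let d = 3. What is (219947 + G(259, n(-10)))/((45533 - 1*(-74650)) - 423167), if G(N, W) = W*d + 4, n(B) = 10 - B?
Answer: -20001/27544 ≈ -0.72615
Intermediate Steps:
G(N, W) = 4 + 3*W (G(N, W) = W*3 + 4 = 3*W + 4 = 4 + 3*W)
(219947 + G(259, n(-10)))/((45533 - 1*(-74650)) - 423167) = (219947 + (4 + 3*(10 - 1*(-10))))/((45533 - 1*(-74650)) - 423167) = (219947 + (4 + 3*(10 + 10)))/((45533 + 74650) - 423167) = (219947 + (4 + 3*20))/(120183 - 423167) = (219947 + (4 + 60))/(-302984) = (219947 + 64)*(-1/302984) = 220011*(-1/302984) = -20001/27544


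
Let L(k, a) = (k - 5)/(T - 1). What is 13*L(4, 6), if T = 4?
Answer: -13/3 ≈ -4.3333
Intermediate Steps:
L(k, a) = -5/3 + k/3 (L(k, a) = (k - 5)/(4 - 1) = (-5 + k)/3 = (-5 + k)*(⅓) = -5/3 + k/3)
13*L(4, 6) = 13*(-5/3 + (⅓)*4) = 13*(-5/3 + 4/3) = 13*(-⅓) = -13/3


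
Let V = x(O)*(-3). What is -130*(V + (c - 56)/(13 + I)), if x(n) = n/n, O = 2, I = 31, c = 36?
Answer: 4940/11 ≈ 449.09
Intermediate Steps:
x(n) = 1
V = -3 (V = 1*(-3) = -3)
-130*(V + (c - 56)/(13 + I)) = -130*(-3 + (36 - 56)/(13 + 31)) = -130*(-3 - 20/44) = -130*(-3 - 20*1/44) = -130*(-3 - 5/11) = -130*(-38/11) = 4940/11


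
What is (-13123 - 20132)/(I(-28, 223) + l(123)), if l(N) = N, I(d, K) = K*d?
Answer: 33255/6121 ≈ 5.4329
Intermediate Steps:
(-13123 - 20132)/(I(-28, 223) + l(123)) = (-13123 - 20132)/(223*(-28) + 123) = -33255/(-6244 + 123) = -33255/(-6121) = -33255*(-1/6121) = 33255/6121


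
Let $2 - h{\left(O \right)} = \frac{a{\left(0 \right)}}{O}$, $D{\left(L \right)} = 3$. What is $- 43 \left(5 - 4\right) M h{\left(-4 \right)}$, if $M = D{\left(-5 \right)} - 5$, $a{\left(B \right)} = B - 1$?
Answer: $\frac{301}{2} \approx 150.5$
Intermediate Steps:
$a{\left(B \right)} = -1 + B$
$M = -2$ ($M = 3 - 5 = -2$)
$h{\left(O \right)} = 2 + \frac{1}{O}$ ($h{\left(O \right)} = 2 - \frac{-1 + 0}{O} = 2 - - \frac{1}{O} = 2 + \frac{1}{O}$)
$- 43 \left(5 - 4\right) M h{\left(-4 \right)} = - 43 \left(5 - 4\right) \left(-2\right) \left(2 + \frac{1}{-4}\right) = - 43 \cdot 1 \left(-2\right) \left(2 - \frac{1}{4}\right) = \left(-43\right) \left(-2\right) \frac{7}{4} = 86 \cdot \frac{7}{4} = \frac{301}{2}$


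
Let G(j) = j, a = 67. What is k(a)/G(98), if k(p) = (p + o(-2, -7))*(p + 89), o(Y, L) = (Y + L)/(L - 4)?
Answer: 58188/539 ≈ 107.96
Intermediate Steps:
o(Y, L) = (L + Y)/(-4 + L)
k(p) = (89 + p)*(9/11 + p) (k(p) = (p + (-7 - 2)/(-4 - 7))*(p + 89) = (p - 9/(-11))*(89 + p) = (p - 1/11*(-9))*(89 + p) = (p + 9/11)*(89 + p) = (9/11 + p)*(89 + p) = (89 + p)*(9/11 + p))
k(a)/G(98) = (801/11 + 67**2 + (988/11)*67)/98 = (801/11 + 4489 + 66196/11)*(1/98) = (116376/11)*(1/98) = 58188/539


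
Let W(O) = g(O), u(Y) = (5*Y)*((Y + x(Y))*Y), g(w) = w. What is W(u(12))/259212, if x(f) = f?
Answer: 1440/21601 ≈ 0.066664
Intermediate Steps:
u(Y) = 10*Y³ (u(Y) = (5*Y)*((Y + Y)*Y) = (5*Y)*((2*Y)*Y) = (5*Y)*(2*Y²) = 10*Y³)
W(O) = O
W(u(12))/259212 = (10*12³)/259212 = (10*1728)*(1/259212) = 17280*(1/259212) = 1440/21601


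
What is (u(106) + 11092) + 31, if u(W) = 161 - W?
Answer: 11178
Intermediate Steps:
(u(106) + 11092) + 31 = ((161 - 1*106) + 11092) + 31 = ((161 - 106) + 11092) + 31 = (55 + 11092) + 31 = 11147 + 31 = 11178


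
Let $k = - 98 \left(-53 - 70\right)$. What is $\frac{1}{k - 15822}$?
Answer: $- \frac{1}{3768} \approx -0.00026539$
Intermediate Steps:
$k = 12054$ ($k = \left(-98\right) \left(-123\right) = 12054$)
$\frac{1}{k - 15822} = \frac{1}{12054 - 15822} = \frac{1}{-3768} = - \frac{1}{3768}$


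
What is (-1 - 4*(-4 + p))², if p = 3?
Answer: 9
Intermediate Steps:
(-1 - 4*(-4 + p))² = (-1 - 4*(-4 + 3))² = (-1 - 4*(-1))² = (-1 + 4)² = 3² = 9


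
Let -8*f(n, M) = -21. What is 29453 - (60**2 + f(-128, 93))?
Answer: 206803/8 ≈ 25850.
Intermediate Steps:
f(n, M) = 21/8 (f(n, M) = -1/8*(-21) = 21/8)
29453 - (60**2 + f(-128, 93)) = 29453 - (60**2 + 21/8) = 29453 - (3600 + 21/8) = 29453 - 1*28821/8 = 29453 - 28821/8 = 206803/8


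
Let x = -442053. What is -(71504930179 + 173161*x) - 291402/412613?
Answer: 2080151037490600/412613 ≈ 5.0414e+9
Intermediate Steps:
-(71504930179 + 173161*x) - 291402/412613 = -173161/(1/(-442053 + 412939)) - 291402/412613 = -173161/(1/(-29114)) - 291402*1/412613 = -173161/(-1/29114) - 291402/412613 = -173161*(-29114) - 291402/412613 = 5041409354 - 291402/412613 = 2080151037490600/412613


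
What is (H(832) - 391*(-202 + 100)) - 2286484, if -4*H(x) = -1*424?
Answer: -2246496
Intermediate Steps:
H(x) = 106 (H(x) = -(-1)*424/4 = -¼*(-424) = 106)
(H(832) - 391*(-202 + 100)) - 2286484 = (106 - 391*(-202 + 100)) - 2286484 = (106 - 391*(-102)) - 2286484 = (106 + 39882) - 2286484 = 39988 - 2286484 = -2246496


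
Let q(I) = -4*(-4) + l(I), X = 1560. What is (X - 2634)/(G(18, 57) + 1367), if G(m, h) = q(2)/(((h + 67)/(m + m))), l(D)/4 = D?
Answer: -33294/42593 ≈ -0.78168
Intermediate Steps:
l(D) = 4*D
q(I) = 16 + 4*I (q(I) = -4*(-4) + 4*I = 16 + 4*I)
G(m, h) = 48*m/(67 + h) (G(m, h) = (16 + 4*2)/(((h + 67)/(m + m))) = (16 + 8)/(((67 + h)/((2*m)))) = 24/(((67 + h)*(1/(2*m)))) = 24/(((67 + h)/(2*m))) = 24*(2*m/(67 + h)) = 48*m/(67 + h))
(X - 2634)/(G(18, 57) + 1367) = (1560 - 2634)/(48*18/(67 + 57) + 1367) = -1074/(48*18/124 + 1367) = -1074/(48*18*(1/124) + 1367) = -1074/(216/31 + 1367) = -1074/42593/31 = -1074*31/42593 = -33294/42593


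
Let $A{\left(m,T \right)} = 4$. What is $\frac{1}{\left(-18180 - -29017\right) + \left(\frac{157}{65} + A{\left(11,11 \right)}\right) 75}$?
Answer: $\frac{13}{147136} \approx 8.8354 \cdot 10^{-5}$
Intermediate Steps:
$\frac{1}{\left(-18180 - -29017\right) + \left(\frac{157}{65} + A{\left(11,11 \right)}\right) 75} = \frac{1}{\left(-18180 - -29017\right) + \left(\frac{157}{65} + 4\right) 75} = \frac{1}{\left(-18180 + 29017\right) + \left(157 \cdot \frac{1}{65} + 4\right) 75} = \frac{1}{10837 + \left(\frac{157}{65} + 4\right) 75} = \frac{1}{10837 + \frac{417}{65} \cdot 75} = \frac{1}{10837 + \frac{6255}{13}} = \frac{1}{\frac{147136}{13}} = \frac{13}{147136}$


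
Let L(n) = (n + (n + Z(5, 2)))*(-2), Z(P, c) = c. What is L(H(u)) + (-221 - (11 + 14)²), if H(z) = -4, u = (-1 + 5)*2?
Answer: -834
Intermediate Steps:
u = 8 (u = 4*2 = 8)
L(n) = -4 - 4*n (L(n) = (n + (n + 2))*(-2) = (n + (2 + n))*(-2) = (2 + 2*n)*(-2) = -4 - 4*n)
L(H(u)) + (-221 - (11 + 14)²) = (-4 - 4*(-4)) + (-221 - (11 + 14)²) = (-4 + 16) + (-221 - 1*25²) = 12 + (-221 - 1*625) = 12 + (-221 - 625) = 12 - 846 = -834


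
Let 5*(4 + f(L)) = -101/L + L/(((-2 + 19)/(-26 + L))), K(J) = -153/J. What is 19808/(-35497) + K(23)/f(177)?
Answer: -2208732390533/3811738357042 ≈ -0.57946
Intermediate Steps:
f(L) = -4 - 101/(5*L) + L*(-26/17 + L/17)/5 (f(L) = -4 + (-101/L + L/(((-2 + 19)/(-26 + L))))/5 = -4 + (-101/L + L/((17/(-26 + L))))/5 = -4 + (-101/L + L*(-26/17 + L/17))/5 = -4 + (-101/(5*L) + L*(-26/17 + L/17)/5) = -4 - 101/(5*L) + L*(-26/17 + L/17)/5)
19808/(-35497) + K(23)/f(177) = 19808/(-35497) + (-153/23)/(((1/85)*(-1717 - 1*177*(340 - 1*177**2 + 26*177))/177)) = 19808*(-1/35497) + (-153*1/23)/(((1/85)*(1/177)*(-1717 - 1*177*(340 - 1*31329 + 4602)))) = -19808/35497 - 153*15045/(-1717 - 1*177*(340 - 31329 + 4602))/23 = -19808/35497 - 153*15045/(-1717 - 1*177*(-26387))/23 = -19808/35497 - 153*15045/(-1717 + 4670499)/23 = -19808/35497 - 153/(23*((1/85)*(1/177)*4668782)) = -19808/35497 - 153/(23*4668782/15045) = -19808/35497 - 153/23*15045/4668782 = -19808/35497 - 2301885/107381986 = -2208732390533/3811738357042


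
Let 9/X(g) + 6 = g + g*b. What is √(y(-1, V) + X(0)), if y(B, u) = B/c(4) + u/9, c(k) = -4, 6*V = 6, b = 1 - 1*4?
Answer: I*√41/6 ≈ 1.0672*I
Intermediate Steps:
b = -3 (b = 1 - 4 = -3)
V = 1 (V = (⅙)*6 = 1)
y(B, u) = -B/4 + u/9 (y(B, u) = B/(-4) + u/9 = B*(-¼) + u*(⅑) = -B/4 + u/9)
X(g) = 9/(-6 - 2*g) (X(g) = 9/(-6 + (g + g*(-3))) = 9/(-6 + (g - 3*g)) = 9/(-6 - 2*g))
√(y(-1, V) + X(0)) = √((-¼*(-1) + (⅑)*1) - 9/(6 + 2*0)) = √((¼ + ⅑) - 9/(6 + 0)) = √(13/36 - 9/6) = √(13/36 - 9*⅙) = √(13/36 - 3/2) = √(-41/36) = I*√41/6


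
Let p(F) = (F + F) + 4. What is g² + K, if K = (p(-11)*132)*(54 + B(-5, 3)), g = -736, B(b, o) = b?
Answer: 425272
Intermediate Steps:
p(F) = 4 + 2*F (p(F) = 2*F + 4 = 4 + 2*F)
K = -116424 (K = ((4 + 2*(-11))*132)*(54 - 5) = ((4 - 22)*132)*49 = -18*132*49 = -2376*49 = -116424)
g² + K = (-736)² - 116424 = 541696 - 116424 = 425272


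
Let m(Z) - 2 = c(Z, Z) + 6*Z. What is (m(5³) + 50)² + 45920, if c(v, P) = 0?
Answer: 689124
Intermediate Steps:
m(Z) = 2 + 6*Z (m(Z) = 2 + (0 + 6*Z) = 2 + 6*Z)
(m(5³) + 50)² + 45920 = ((2 + 6*5³) + 50)² + 45920 = ((2 + 6*125) + 50)² + 45920 = ((2 + 750) + 50)² + 45920 = (752 + 50)² + 45920 = 802² + 45920 = 643204 + 45920 = 689124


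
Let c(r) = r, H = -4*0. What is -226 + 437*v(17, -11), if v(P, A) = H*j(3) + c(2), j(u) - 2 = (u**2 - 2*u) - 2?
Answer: 648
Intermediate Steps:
j(u) = u**2 - 2*u (j(u) = 2 + ((u**2 - 2*u) - 2) = 2 + (-2 + u**2 - 2*u) = u**2 - 2*u)
H = 0
v(P, A) = 2 (v(P, A) = 0*(3*(-2 + 3)) + 2 = 0*(3*1) + 2 = 0*3 + 2 = 0 + 2 = 2)
-226 + 437*v(17, -11) = -226 + 437*2 = -226 + 874 = 648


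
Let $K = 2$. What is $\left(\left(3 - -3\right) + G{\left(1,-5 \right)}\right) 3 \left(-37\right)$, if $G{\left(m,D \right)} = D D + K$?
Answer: $-3663$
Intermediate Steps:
$G{\left(m,D \right)} = 2 + D^{2}$ ($G{\left(m,D \right)} = D D + 2 = D^{2} + 2 = 2 + D^{2}$)
$\left(\left(3 - -3\right) + G{\left(1,-5 \right)}\right) 3 \left(-37\right) = \left(\left(3 - -3\right) + \left(2 + \left(-5\right)^{2}\right)\right) 3 \left(-37\right) = \left(\left(3 + 3\right) + \left(2 + 25\right)\right) 3 \left(-37\right) = \left(6 + 27\right) 3 \left(-37\right) = 33 \cdot 3 \left(-37\right) = 99 \left(-37\right) = -3663$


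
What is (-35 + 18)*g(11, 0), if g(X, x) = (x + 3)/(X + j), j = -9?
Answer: -51/2 ≈ -25.500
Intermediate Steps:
g(X, x) = (3 + x)/(-9 + X) (g(X, x) = (x + 3)/(X - 9) = (3 + x)/(-9 + X))
(-35 + 18)*g(11, 0) = (-35 + 18)*((3 + 0)/(-9 + 11)) = -17*3/2 = -51/2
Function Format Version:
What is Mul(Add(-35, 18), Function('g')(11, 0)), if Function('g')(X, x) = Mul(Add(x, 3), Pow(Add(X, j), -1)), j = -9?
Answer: Rational(-51, 2) ≈ -25.500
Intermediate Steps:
Function('g')(X, x) = Mul(Pow(Add(-9, X), -1), Add(3, x)) (Function('g')(X, x) = Mul(Add(x, 3), Pow(Add(X, -9), -1)) = Mul(Add(3, x), Pow(Add(-9, X), -1)) = Mul(Pow(Add(-9, X), -1), Add(3, x)))
Mul(Add(-35, 18), Function('g')(11, 0)) = Mul(Add(-35, 18), Mul(Pow(Add(-9, 11), -1), Add(3, 0))) = Mul(-17, Mul(Pow(2, -1), 3)) = Mul(-17, Mul(Rational(1, 2), 3)) = Mul(-17, Rational(3, 2)) = Rational(-51, 2)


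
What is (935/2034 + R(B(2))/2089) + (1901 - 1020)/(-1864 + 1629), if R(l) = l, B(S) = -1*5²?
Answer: -3296336131/998521110 ≈ -3.3012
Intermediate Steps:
B(S) = -25 (B(S) = -1*25 = -25)
(935/2034 + R(B(2))/2089) + (1901 - 1020)/(-1864 + 1629) = (935/2034 - 25/2089) + (1901 - 1020)/(-1864 + 1629) = (935*(1/2034) - 25*1/2089) + 881/(-235) = (935/2034 - 25/2089) + 881*(-1/235) = 1902365/4249026 - 881/235 = -3296336131/998521110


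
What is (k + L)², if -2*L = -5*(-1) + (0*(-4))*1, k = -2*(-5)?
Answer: 225/4 ≈ 56.250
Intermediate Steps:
k = 10
L = -5/2 (L = -(-5*(-1) + (0*(-4))*1)/2 = -(5 + 0*1)/2 = -(5 + 0)/2 = -½*5 = -5/2 ≈ -2.5000)
(k + L)² = (10 - 5/2)² = (15/2)² = 225/4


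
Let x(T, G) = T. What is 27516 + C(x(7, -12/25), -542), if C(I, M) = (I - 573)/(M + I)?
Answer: 14721626/535 ≈ 27517.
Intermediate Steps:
C(I, M) = (-573 + I)/(I + M)
27516 + C(x(7, -12/25), -542) = 27516 + (-573 + 7)/(7 - 542) = 27516 - 566/(-535) = 27516 - 1/535*(-566) = 27516 + 566/535 = 14721626/535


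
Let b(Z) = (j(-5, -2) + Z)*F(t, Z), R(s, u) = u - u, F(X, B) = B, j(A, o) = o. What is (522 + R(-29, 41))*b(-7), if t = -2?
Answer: 32886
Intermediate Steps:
R(s, u) = 0
b(Z) = Z*(-2 + Z) (b(Z) = (-2 + Z)*Z = Z*(-2 + Z))
(522 + R(-29, 41))*b(-7) = (522 + 0)*(-7*(-2 - 7)) = 522*(-7*(-9)) = 522*63 = 32886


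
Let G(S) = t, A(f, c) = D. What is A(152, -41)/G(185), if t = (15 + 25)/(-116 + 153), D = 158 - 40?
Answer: 2183/20 ≈ 109.15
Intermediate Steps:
D = 118
A(f, c) = 118
t = 40/37 ≈ 1.0811
G(S) = 40/37
A(152, -41)/G(185) = 118/(40/37) = 118*(37/40) = 2183/20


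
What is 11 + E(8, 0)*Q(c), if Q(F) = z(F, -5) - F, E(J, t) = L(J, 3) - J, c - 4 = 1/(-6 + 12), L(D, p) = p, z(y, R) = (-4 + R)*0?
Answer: 191/6 ≈ 31.833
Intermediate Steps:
z(y, R) = 0
c = 25/6 (c = 4 + 1/(-6 + 12) = 4 + 1/6 = 4 + ⅙ = 25/6 ≈ 4.1667)
E(J, t) = 3 - J
Q(F) = -F (Q(F) = 0 - F = -F)
11 + E(8, 0)*Q(c) = 11 + (3 - 1*8)*(-1*25/6) = 11 + (3 - 8)*(-25/6) = 11 - 5*(-25/6) = 11 + 125/6 = 191/6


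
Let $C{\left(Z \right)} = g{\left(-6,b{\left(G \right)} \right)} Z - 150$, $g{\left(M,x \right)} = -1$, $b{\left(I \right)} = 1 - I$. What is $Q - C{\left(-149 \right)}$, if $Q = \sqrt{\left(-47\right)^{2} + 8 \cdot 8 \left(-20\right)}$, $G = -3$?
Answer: $1 + \sqrt{929} \approx 31.479$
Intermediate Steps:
$C{\left(Z \right)} = -150 - Z$ ($C{\left(Z \right)} = - Z - 150 = -150 - Z$)
$Q = \sqrt{929}$ ($Q = \sqrt{2209 + 64 \left(-20\right)} = \sqrt{2209 - 1280} = \sqrt{929} \approx 30.479$)
$Q - C{\left(-149 \right)} = \sqrt{929} - \left(-150 - -149\right) = \sqrt{929} - \left(-150 + 149\right) = \sqrt{929} - -1 = \sqrt{929} + 1 = 1 + \sqrt{929}$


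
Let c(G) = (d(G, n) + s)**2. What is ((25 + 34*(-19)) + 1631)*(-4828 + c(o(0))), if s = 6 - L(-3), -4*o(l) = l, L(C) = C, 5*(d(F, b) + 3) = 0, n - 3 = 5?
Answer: -4839920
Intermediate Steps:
n = 8 (n = 3 + 5 = 8)
d(F, b) = -3 (d(F, b) = -3 + (1/5)*0 = -3 + 0 = -3)
o(l) = -l/4
s = 9 (s = 6 - 1*(-3) = 6 + 3 = 9)
c(G) = 36 (c(G) = (-3 + 9)**2 = 6**2 = 36)
((25 + 34*(-19)) + 1631)*(-4828 + c(o(0))) = ((25 + 34*(-19)) + 1631)*(-4828 + 36) = ((25 - 646) + 1631)*(-4792) = (-621 + 1631)*(-4792) = 1010*(-4792) = -4839920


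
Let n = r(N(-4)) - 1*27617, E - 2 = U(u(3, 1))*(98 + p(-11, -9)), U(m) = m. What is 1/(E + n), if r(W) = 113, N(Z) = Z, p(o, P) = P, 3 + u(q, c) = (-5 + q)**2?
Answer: -1/27413 ≈ -3.6479e-5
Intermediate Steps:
u(q, c) = -3 + (-5 + q)**2
E = 91 (E = 2 + (-3 + (-5 + 3)**2)*(98 - 9) = 2 + (-3 + (-2)**2)*89 = 2 + (-3 + 4)*89 = 2 + 1*89 = 2 + 89 = 91)
n = -27504 (n = 113 - 1*27617 = 113 - 27617 = -27504)
1/(E + n) = 1/(91 - 27504) = 1/(-27413) = -1/27413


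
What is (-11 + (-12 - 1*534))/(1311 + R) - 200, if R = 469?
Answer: -356557/1780 ≈ -200.31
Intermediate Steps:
(-11 + (-12 - 1*534))/(1311 + R) - 200 = (-11 + (-12 - 1*534))/(1311 + 469) - 200 = (-11 + (-12 - 534))/1780 - 200 = (-11 - 546)*(1/1780) - 200 = -557*1/1780 - 200 = -557/1780 - 200 = -356557/1780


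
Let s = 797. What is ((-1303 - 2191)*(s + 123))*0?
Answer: 0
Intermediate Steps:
((-1303 - 2191)*(s + 123))*0 = ((-1303 - 2191)*(797 + 123))*0 = -3494*920*0 = -3214480*0 = 0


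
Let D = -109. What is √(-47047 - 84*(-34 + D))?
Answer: 7*I*√715 ≈ 187.18*I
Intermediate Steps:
√(-47047 - 84*(-34 + D)) = √(-47047 - 84*(-34 - 109)) = √(-47047 - 84*(-143)) = √(-47047 + 12012) = √(-35035) = 7*I*√715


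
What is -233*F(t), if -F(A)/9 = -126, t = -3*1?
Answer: -264222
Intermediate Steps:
t = -3
F(A) = 1134 (F(A) = -9*(-126) = 1134)
-233*F(t) = -233*1134 = -264222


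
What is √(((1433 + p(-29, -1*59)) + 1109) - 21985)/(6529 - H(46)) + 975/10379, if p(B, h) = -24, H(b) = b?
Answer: 975/10379 + I*√2163/2161 ≈ 0.09394 + 0.021522*I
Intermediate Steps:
√(((1433 + p(-29, -1*59)) + 1109) - 21985)/(6529 - H(46)) + 975/10379 = √(((1433 - 24) + 1109) - 21985)/(6529 - 1*46) + 975/10379 = √((1409 + 1109) - 21985)/(6529 - 46) + 975*(1/10379) = √(2518 - 21985)/6483 + 975/10379 = √(-19467)*(1/6483) + 975/10379 = (3*I*√2163)*(1/6483) + 975/10379 = I*√2163/2161 + 975/10379 = 975/10379 + I*√2163/2161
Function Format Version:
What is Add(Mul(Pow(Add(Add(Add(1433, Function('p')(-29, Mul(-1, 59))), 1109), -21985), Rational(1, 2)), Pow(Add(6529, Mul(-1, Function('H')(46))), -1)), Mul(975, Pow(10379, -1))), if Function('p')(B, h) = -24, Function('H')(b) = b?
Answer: Add(Rational(975, 10379), Mul(Rational(1, 2161), I, Pow(2163, Rational(1, 2)))) ≈ Add(0.093940, Mul(0.021522, I))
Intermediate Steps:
Add(Mul(Pow(Add(Add(Add(1433, Function('p')(-29, Mul(-1, 59))), 1109), -21985), Rational(1, 2)), Pow(Add(6529, Mul(-1, Function('H')(46))), -1)), Mul(975, Pow(10379, -1))) = Add(Mul(Pow(Add(Add(Add(1433, -24), 1109), -21985), Rational(1, 2)), Pow(Add(6529, Mul(-1, 46)), -1)), Mul(975, Pow(10379, -1))) = Add(Mul(Pow(Add(Add(1409, 1109), -21985), Rational(1, 2)), Pow(Add(6529, -46), -1)), Mul(975, Rational(1, 10379))) = Add(Mul(Pow(Add(2518, -21985), Rational(1, 2)), Pow(6483, -1)), Rational(975, 10379)) = Add(Mul(Pow(-19467, Rational(1, 2)), Rational(1, 6483)), Rational(975, 10379)) = Add(Mul(Mul(3, I, Pow(2163, Rational(1, 2))), Rational(1, 6483)), Rational(975, 10379)) = Add(Mul(Rational(1, 2161), I, Pow(2163, Rational(1, 2))), Rational(975, 10379)) = Add(Rational(975, 10379), Mul(Rational(1, 2161), I, Pow(2163, Rational(1, 2))))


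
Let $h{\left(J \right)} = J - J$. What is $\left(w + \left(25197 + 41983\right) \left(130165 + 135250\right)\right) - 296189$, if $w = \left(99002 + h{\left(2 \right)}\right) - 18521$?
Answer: $17830363992$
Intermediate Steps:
$h{\left(J \right)} = 0$
$w = 80481$ ($w = \left(99002 + 0\right) - 18521 = 99002 - 18521 = 80481$)
$\left(w + \left(25197 + 41983\right) \left(130165 + 135250\right)\right) - 296189 = \left(80481 + \left(25197 + 41983\right) \left(130165 + 135250\right)\right) - 296189 = \left(80481 + 67180 \cdot 265415\right) - 296189 = \left(80481 + 17830579700\right) - 296189 = 17830660181 - 296189 = 17830363992$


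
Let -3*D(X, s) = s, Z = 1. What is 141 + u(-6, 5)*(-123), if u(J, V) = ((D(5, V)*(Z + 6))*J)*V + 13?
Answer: -44508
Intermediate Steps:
D(X, s) = -s/3
u(J, V) = 13 - 7*J*V²/3 (u(J, V) = (((-V/3)*(1 + 6))*J)*V + 13 = ((-V/3*7)*J)*V + 13 = ((-7*V/3)*J)*V + 13 = (-7*J*V/3)*V + 13 = -7*J*V²/3 + 13 = 13 - 7*J*V²/3)
141 + u(-6, 5)*(-123) = 141 + (13 - 7/3*(-6)*5²)*(-123) = 141 + (13 - 7/3*(-6)*25)*(-123) = 141 + (13 + 350)*(-123) = 141 + 363*(-123) = 141 - 44649 = -44508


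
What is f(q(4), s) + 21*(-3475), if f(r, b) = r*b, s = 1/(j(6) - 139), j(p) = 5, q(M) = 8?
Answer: -4889329/67 ≈ -72975.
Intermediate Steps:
s = -1/134 (s = 1/(5 - 139) = 1/(-134) = -1/134 ≈ -0.0074627)
f(r, b) = b*r
f(q(4), s) + 21*(-3475) = -1/134*8 + 21*(-3475) = -4/67 - 72975 = -4889329/67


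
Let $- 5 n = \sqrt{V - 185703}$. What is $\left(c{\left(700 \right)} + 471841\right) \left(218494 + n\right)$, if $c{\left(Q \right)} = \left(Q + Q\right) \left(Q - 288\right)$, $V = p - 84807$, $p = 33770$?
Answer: $229121766654 - \frac{2097282 i \sqrt{59185}}{5} \approx 2.2912 \cdot 10^{11} - 1.0205 \cdot 10^{8} i$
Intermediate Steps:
$V = -51037$ ($V = 33770 - 84807 = -51037$)
$n = - \frac{2 i \sqrt{59185}}{5}$ ($n = - \frac{\sqrt{-51037 - 185703}}{5} = - \frac{\sqrt{-236740}}{5} = - \frac{2 i \sqrt{59185}}{5} \approx - 97.312 i$)
$c{\left(Q \right)} = 2 Q \left(-288 + Q\right)$
$\left(c{\left(700 \right)} + 471841\right) \left(218494 + n\right) = \left(2 \cdot 700 \left(-288 + 700\right) + 471841\right) \left(218494 - \frac{2 i \sqrt{59185}}{5}\right) = \left(2 \cdot 700 \cdot 412 + 471841\right) \left(218494 - \frac{2 i \sqrt{59185}}{5}\right) = \left(576800 + 471841\right) \left(218494 - \frac{2 i \sqrt{59185}}{5}\right) = 1048641 \left(218494 - \frac{2 i \sqrt{59185}}{5}\right) = 229121766654 - \frac{2097282 i \sqrt{59185}}{5}$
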